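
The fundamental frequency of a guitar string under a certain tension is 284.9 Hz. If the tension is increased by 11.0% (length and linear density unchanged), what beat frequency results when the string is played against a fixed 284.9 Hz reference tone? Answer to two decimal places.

For a string, f ∝ √T, so the new frequency is 284.9·√1.110 = 300.1608 Hz.
f_beat = |300.1608 − 284.9| = 15.26 Hz.

15.26 Hz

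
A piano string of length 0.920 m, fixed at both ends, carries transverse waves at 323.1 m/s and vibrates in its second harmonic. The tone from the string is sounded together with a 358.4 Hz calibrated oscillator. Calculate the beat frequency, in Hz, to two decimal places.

7.20 Hz

For a string fixed at both ends, f_n = n·v/(2L) = 2·323.1/(2·0.920) = 351.1957 Hz.
f_beat = |351.1957 − 358.4| = 7.20 Hz.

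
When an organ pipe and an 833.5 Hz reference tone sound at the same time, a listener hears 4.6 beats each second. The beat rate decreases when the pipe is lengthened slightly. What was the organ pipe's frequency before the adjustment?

|f − 833.5| = 4.6, so the organ pipe was at either 828.9 Hz or 838.1 Hz.
A longer pipe has a lower fundamental; the adjustment lowers the organ pipe's frequency.
The beat rate fell, so the adjustment moved the organ pipe toward 833.5 Hz — it must have started above the reference.

838.1 Hz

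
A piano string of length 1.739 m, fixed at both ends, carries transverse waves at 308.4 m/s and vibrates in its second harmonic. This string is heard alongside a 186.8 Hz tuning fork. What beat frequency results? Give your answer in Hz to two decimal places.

9.46 Hz

For a string fixed at both ends, f_n = n·v/(2L) = 2·308.4/(2·1.739) = 177.3433 Hz.
f_beat = |177.3433 − 186.8| = 9.46 Hz.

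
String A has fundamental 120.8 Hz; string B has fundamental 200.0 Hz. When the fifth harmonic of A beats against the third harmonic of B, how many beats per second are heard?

4.0 Hz

Fifth harmonic of the first: 5·120.8 = 604.0 Hz.
Third harmonic of the second: 3·200.0 = 600.0 Hz.
f_beat = |604.0 − 600.0| = 4.0 Hz.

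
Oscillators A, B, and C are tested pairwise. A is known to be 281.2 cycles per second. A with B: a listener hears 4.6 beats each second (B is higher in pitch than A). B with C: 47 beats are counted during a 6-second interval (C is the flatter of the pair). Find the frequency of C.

277.9667 Hz

B is above A, so f_B = 281.2 + 4.6 = 285.8 Hz.
B–C: Beat frequency = 47/6 = 7.8333 Hz.
C is below B, so f_C = 285.8 − 7.8333 = 277.9667 Hz.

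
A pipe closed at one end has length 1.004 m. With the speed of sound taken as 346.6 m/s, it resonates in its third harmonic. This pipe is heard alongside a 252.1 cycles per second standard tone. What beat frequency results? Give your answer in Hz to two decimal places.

Closed pipe (odd harmonics): f_n = n·v/(4L) = 3·346.6/(4·1.004) = 258.9143 Hz.
f_beat = |258.9143 − 252.1| = 6.81 Hz.

6.81 Hz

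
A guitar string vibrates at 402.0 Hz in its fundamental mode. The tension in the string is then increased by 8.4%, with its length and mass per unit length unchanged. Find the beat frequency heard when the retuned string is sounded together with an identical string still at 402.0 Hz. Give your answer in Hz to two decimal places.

16.54 Hz

For a string, f ∝ √T, so the new frequency is 402.0·√1.084 = 418.5436 Hz.
f_beat = |418.5436 − 402.0| = 16.54 Hz.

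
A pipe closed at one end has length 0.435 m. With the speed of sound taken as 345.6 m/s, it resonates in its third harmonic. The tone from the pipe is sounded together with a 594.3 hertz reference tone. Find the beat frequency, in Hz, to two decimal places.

Closed pipe (odd harmonics): f_n = n·v/(4L) = 3·345.6/(4·0.435) = 595.8621 Hz.
f_beat = |595.8621 − 594.3| = 1.56 Hz.

1.56 Hz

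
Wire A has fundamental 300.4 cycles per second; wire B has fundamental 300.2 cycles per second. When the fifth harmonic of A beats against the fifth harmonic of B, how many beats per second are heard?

1.0 Hz

Fifth harmonic of the first: 5·300.4 = 1502.0 Hz.
Fifth harmonic of the second: 5·300.2 = 1501.0 Hz.
f_beat = |1502.0 − 1501.0| = 1.0 Hz.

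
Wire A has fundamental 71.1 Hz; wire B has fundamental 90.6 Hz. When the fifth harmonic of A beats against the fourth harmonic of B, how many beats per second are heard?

6.9 Hz

Fifth harmonic of the first: 5·71.1 = 355.5 Hz.
Fourth harmonic of the second: 4·90.6 = 362.4 Hz.
f_beat = |355.5 − 362.4| = 6.9 Hz.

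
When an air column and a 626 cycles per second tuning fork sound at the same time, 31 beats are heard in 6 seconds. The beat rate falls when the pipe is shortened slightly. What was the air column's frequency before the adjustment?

620.8333 Hz

Beat frequency = 31/6 = 5.1667 Hz.
|f − 626| = 5.1667, so the air column was at either 620.8333 Hz or 631.1667 Hz.
A shorter pipe has a higher fundamental; the adjustment raises the air column's frequency.
The beat rate fell, so the adjustment moved the air column toward 626 Hz — it must have started below the reference.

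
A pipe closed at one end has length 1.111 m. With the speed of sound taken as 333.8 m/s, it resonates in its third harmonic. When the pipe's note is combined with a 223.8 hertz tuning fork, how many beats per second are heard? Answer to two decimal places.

Closed pipe (odd harmonics): f_n = n·v/(4L) = 3·333.8/(4·1.111) = 225.3375 Hz.
f_beat = |225.3375 − 223.8| = 1.54 Hz.

1.54 Hz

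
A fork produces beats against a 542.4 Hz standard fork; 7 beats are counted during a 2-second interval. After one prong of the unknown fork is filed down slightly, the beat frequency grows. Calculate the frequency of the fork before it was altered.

Beat frequency = 7/2 = 3.5 Hz.
|f − 542.4| = 3.5, so the fork was at either 538.9 Hz or 545.9 Hz.
Filing a prong removes mass and raises the fork's frequency; the adjustment raises the fork's frequency.
The beat rate rose, so the adjustment moved the fork further from 542.4 Hz — it was already above the reference.

545.9 Hz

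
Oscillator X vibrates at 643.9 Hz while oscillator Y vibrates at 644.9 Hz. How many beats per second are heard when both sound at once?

1 Hz

f_beat = |f₁ − f₂|.
|643.9 − 644.9| = 1 Hz.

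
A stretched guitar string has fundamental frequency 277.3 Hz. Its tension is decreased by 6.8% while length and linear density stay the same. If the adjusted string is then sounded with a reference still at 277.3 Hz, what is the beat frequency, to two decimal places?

For a string, f ∝ √T, so the new frequency is 277.3·√0.932 = 267.7058 Hz.
f_beat = |267.7058 − 277.3| = 9.59 Hz.

9.59 Hz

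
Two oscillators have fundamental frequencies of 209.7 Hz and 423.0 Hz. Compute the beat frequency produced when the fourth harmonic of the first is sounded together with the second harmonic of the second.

7.2 Hz

Fourth harmonic of the first: 4·209.7 = 838.8 Hz.
Second harmonic of the second: 2·423.0 = 846.0 Hz.
f_beat = |838.8 − 846.0| = 7.2 Hz.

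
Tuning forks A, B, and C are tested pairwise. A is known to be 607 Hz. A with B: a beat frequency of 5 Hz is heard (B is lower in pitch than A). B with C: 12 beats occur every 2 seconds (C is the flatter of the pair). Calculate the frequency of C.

B is below A, so f_B = 607 − 5 = 602 Hz.
B–C: Beat frequency = 12/2 = 6 Hz.
C is below B, so f_C = 602 − 6 = 596 Hz.

596 Hz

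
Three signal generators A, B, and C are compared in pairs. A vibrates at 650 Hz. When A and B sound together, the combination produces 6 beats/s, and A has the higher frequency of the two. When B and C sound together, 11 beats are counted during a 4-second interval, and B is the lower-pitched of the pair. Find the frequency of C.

B is below A, so f_B = 650 − 6 = 644 Hz.
B–C: Beat frequency = 11/4 = 2.75 Hz.
C is above B, so f_C = 644 + 2.75 = 646.75 Hz.

646.75 Hz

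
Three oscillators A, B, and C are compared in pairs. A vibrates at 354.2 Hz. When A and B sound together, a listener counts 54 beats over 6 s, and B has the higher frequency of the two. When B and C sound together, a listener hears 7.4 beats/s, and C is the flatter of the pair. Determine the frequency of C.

A–B: Beat frequency = 54/6 = 9 Hz.
B is above A, so f_B = 354.2 + 9 = 363.2 Hz.
C is below B, so f_C = 363.2 − 7.4 = 355.8 Hz.

355.8 Hz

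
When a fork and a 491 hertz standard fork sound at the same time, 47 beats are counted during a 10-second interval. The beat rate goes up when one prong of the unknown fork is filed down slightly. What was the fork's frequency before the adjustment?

Beat frequency = 47/10 = 4.7 Hz.
|f − 491| = 4.7, so the fork was at either 486.3 Hz or 495.7 Hz.
Filing a prong removes mass and raises the fork's frequency; the adjustment raises the fork's frequency.
The beat rate rose, so the adjustment moved the fork further from 491 Hz — it was already above the reference.

495.7 Hz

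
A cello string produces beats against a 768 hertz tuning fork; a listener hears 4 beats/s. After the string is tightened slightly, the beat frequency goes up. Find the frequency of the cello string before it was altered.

772 Hz

|f − 768| = 4, so the cello string was at either 764 Hz or 772 Hz.
Increasing tension raises a string's frequency; the adjustment raises the cello string's frequency.
The beat rate rose, so the adjustment moved the cello string further from 768 Hz — it was already above the reference.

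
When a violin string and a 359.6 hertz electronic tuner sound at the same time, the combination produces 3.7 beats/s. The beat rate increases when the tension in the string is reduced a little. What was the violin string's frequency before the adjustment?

355.9 Hz

|f − 359.6| = 3.7, so the violin string was at either 355.9 Hz or 363.3 Hz.
Lower tension means lower frequency; the adjustment lowers the violin string's frequency.
The beat rate rose, so the adjustment moved the violin string further from 359.6 Hz — it was already below the reference.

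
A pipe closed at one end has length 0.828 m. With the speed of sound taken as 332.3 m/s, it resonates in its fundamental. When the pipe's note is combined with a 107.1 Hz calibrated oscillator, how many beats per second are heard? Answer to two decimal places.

Closed pipe (odd harmonics): f_n = n·v/(4L) = 1·332.3/(4·0.828) = 100.3321 Hz.
f_beat = |100.3321 − 107.1| = 6.77 Hz.

6.77 Hz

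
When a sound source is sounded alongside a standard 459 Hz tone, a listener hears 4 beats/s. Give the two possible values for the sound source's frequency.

455 Hz or 463 Hz

|f − 459| = 4, so f = 459 ± 4.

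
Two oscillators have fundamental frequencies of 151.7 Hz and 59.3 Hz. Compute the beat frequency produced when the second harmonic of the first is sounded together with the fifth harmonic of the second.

6.9 Hz

Second harmonic of the first: 2·151.7 = 303.4 Hz.
Fifth harmonic of the second: 5·59.3 = 296.5 Hz.
f_beat = |303.4 − 296.5| = 6.9 Hz.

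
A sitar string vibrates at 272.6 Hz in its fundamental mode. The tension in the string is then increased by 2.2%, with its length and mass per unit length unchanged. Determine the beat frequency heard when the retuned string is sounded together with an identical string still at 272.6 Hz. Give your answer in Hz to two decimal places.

For a string, f ∝ √T, so the new frequency is 272.6·√1.022 = 275.5823 Hz.
f_beat = |275.5823 − 272.6| = 2.98 Hz.

2.98 Hz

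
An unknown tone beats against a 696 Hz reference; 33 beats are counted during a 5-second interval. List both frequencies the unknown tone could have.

689.4 Hz or 702.6 Hz

Beat frequency = 33/5 = 6.6 Hz.
|f − 696| = 6.6, so f = 696 ± 6.6.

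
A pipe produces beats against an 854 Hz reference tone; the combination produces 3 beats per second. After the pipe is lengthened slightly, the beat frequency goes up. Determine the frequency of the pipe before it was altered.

851 Hz

|f − 854| = 3, so the pipe was at either 851 Hz or 857 Hz.
A longer pipe has a lower fundamental; the adjustment lowers the pipe's frequency.
The beat rate rose, so the adjustment moved the pipe further from 854 Hz — it was already below the reference.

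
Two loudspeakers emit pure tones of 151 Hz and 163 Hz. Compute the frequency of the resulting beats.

12 Hz

The beat frequency equals the magnitude of the frequency difference.
|151 − 163| = 12 Hz.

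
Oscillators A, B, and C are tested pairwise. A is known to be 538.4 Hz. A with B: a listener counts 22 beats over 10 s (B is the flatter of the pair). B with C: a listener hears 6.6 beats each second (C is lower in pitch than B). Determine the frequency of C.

529.6 Hz

A–B: Beat frequency = 22/10 = 2.2 Hz.
B is below A, so f_B = 538.4 − 2.2 = 536.2 Hz.
C is below B, so f_C = 536.2 − 6.6 = 529.6 Hz.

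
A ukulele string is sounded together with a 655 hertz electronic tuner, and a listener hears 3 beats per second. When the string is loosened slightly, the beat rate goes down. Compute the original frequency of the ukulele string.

658 Hz

|f − 655| = 3, so the ukulele string was at either 652 Hz or 658 Hz.
Reducing tension lowers a string's frequency; the adjustment lowers the ukulele string's frequency.
The beat rate fell, so the adjustment moved the ukulele string toward 655 Hz — it must have started above the reference.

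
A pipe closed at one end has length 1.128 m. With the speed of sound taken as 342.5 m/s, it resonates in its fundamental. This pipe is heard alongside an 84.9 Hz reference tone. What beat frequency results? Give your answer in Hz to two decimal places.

Closed pipe (odd harmonics): f_n = n·v/(4L) = 1·342.5/(4·1.128) = 75.9087 Hz.
f_beat = |75.9087 − 84.9| = 8.99 Hz.

8.99 Hz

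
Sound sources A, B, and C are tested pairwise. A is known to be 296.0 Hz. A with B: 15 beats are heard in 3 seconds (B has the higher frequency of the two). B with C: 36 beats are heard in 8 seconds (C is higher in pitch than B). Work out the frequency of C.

305.5 Hz

A–B: Beat frequency = 15/3 = 5 Hz.
B is above A, so f_B = 296.0 + 5 = 301 Hz.
B–C: Beat frequency = 36/8 = 4.5 Hz.
C is above B, so f_C = 301 + 4.5 = 305.5 Hz.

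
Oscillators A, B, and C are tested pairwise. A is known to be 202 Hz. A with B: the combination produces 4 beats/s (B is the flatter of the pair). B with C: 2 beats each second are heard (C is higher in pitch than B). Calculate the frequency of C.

200 Hz

B is below A, so f_B = 202 − 4 = 198 Hz.
C is above B, so f_C = 198 + 2 = 200 Hz.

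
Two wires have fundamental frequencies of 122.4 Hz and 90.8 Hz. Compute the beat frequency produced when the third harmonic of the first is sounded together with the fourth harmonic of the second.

4.0 Hz

Third harmonic of the first: 3·122.4 = 367.2 Hz.
Fourth harmonic of the second: 4·90.8 = 363.2 Hz.
f_beat = |367.2 − 363.2| = 4.0 Hz.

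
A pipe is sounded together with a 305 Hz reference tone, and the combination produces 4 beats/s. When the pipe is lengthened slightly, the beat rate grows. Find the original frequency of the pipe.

301 Hz

|f − 305| = 4, so the pipe was at either 301 Hz or 309 Hz.
A longer pipe has a lower fundamental; the adjustment lowers the pipe's frequency.
The beat rate rose, so the adjustment moved the pipe further from 305 Hz — it was already below the reference.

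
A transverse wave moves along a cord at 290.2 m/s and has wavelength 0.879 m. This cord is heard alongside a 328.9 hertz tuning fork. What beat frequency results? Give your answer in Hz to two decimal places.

Source frequency f = v/λ = 290.2/0.879 = 330.1479 Hz.
f_beat = |330.1479 − 328.9| = 1.25 Hz.

1.25 Hz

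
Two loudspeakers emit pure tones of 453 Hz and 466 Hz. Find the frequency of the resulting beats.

f_beat = |f₁ − f₂|.
|453 − 466| = 13 Hz.

13 Hz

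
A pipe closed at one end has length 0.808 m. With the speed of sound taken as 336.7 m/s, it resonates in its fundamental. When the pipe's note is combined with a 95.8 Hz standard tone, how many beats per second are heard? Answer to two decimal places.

Closed pipe (odd harmonics): f_n = n·v/(4L) = 1·336.7/(4·0.808) = 104.1770 Hz.
f_beat = |104.1770 − 95.8| = 8.38 Hz.

8.38 Hz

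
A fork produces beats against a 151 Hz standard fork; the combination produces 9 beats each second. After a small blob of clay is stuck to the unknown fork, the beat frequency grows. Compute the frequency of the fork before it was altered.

142 Hz

|f − 151| = 9, so the fork was at either 142 Hz or 160 Hz.
Adding mass to a fork lowers its frequency; the adjustment lowers the fork's frequency.
The beat rate rose, so the adjustment moved the fork further from 151 Hz — it was already below the reference.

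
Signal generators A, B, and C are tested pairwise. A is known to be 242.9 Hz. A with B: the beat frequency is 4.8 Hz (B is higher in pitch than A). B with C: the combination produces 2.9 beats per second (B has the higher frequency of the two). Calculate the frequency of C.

244.8 Hz

B is above A, so f_B = 242.9 + 4.8 = 247.7 Hz.
C is below B, so f_C = 247.7 − 2.9 = 244.8 Hz.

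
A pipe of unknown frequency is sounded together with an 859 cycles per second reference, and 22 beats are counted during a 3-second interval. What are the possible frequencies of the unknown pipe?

851.6667 Hz or 866.3333 Hz

Beat frequency = 22/3 = 7.3333 Hz.
|f − 859| = 7.3333, so f = 859 ± 7.3333.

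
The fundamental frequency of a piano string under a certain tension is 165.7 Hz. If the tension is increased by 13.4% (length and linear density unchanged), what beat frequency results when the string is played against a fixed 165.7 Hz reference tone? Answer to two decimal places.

For a string, f ∝ √T, so the new frequency is 165.7·√1.134 = 176.4530 Hz.
f_beat = |176.4530 − 165.7| = 10.75 Hz.

10.75 Hz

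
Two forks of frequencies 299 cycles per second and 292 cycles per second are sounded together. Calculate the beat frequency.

f_beat = |f₁ − f₂|.
|299 − 292| = 7 Hz.

7 Hz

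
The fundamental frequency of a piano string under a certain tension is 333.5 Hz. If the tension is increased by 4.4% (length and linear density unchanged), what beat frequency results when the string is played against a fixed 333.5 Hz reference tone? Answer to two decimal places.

For a string, f ∝ √T, so the new frequency is 333.5·√1.044 = 340.7580 Hz.
f_beat = |340.7580 − 333.5| = 7.26 Hz.

7.26 Hz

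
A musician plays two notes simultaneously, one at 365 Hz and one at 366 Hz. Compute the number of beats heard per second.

Beats arise from superposition of two nearby frequencies; the beat rate is |f₁ − f₂|.
|365 − 366| = 1 Hz.

1 Hz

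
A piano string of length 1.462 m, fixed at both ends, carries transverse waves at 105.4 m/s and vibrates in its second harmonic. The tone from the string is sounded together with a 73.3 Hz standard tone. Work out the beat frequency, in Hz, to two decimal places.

1.21 Hz

For a string fixed at both ends, f_n = n·v/(2L) = 2·105.4/(2·1.462) = 72.0930 Hz.
f_beat = |72.0930 − 73.3| = 1.21 Hz.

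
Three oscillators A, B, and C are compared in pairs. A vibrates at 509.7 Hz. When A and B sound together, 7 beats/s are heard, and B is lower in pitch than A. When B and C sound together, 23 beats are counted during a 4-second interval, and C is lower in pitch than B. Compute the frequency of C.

496.95 Hz

B is below A, so f_B = 509.7 − 7 = 502.7 Hz.
B–C: Beat frequency = 23/4 = 5.75 Hz.
C is below B, so f_C = 502.7 − 5.75 = 496.95 Hz.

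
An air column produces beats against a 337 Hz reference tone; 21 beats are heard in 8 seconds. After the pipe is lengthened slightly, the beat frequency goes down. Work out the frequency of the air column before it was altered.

339.625 Hz

Beat frequency = 21/8 = 2.625 Hz.
|f − 337| = 2.625, so the air column was at either 334.375 Hz or 339.625 Hz.
A longer pipe has a lower fundamental; the adjustment lowers the air column's frequency.
The beat rate fell, so the adjustment moved the air column toward 337 Hz — it must have started above the reference.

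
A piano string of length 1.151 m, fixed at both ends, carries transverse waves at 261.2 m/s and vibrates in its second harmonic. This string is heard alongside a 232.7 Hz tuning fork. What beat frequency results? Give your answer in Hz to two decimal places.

5.77 Hz

For a string fixed at both ends, f_n = n·v/(2L) = 2·261.2/(2·1.151) = 226.9331 Hz.
f_beat = |226.9331 − 232.7| = 5.77 Hz.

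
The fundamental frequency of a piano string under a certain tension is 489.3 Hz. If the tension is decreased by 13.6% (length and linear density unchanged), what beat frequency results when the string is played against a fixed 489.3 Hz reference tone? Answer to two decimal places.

34.49 Hz

For a string, f ∝ √T, so the new frequency is 489.3·√0.864 = 454.8122 Hz.
f_beat = |454.8122 − 489.3| = 34.49 Hz.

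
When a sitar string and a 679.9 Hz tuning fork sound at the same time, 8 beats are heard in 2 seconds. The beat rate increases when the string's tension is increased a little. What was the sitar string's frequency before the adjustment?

683.9 Hz

Beat frequency = 8/2 = 4 Hz.
|f − 679.9| = 4, so the sitar string was at either 675.9 Hz or 683.9 Hz.
Higher tension means higher frequency; the adjustment raises the sitar string's frequency.
The beat rate rose, so the adjustment moved the sitar string further from 679.9 Hz — it was already above the reference.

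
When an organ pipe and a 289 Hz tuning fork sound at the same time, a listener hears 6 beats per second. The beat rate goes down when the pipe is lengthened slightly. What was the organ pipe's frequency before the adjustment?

295 Hz

|f − 289| = 6, so the organ pipe was at either 283 Hz or 295 Hz.
A longer pipe has a lower fundamental; the adjustment lowers the organ pipe's frequency.
The beat rate fell, so the adjustment moved the organ pipe toward 289 Hz — it must have started above the reference.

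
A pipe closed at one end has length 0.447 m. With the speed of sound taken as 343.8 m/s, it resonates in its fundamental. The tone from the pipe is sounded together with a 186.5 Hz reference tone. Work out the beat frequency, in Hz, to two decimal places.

Closed pipe (odd harmonics): f_n = n·v/(4L) = 1·343.8/(4·0.447) = 192.2819 Hz.
f_beat = |192.2819 − 186.5| = 5.78 Hz.

5.78 Hz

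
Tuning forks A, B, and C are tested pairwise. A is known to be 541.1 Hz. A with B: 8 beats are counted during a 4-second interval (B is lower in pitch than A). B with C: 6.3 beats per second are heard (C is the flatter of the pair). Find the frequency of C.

532.8 Hz

A–B: Beat frequency = 8/4 = 2 Hz.
B is below A, so f_B = 541.1 − 2 = 539.1 Hz.
C is below B, so f_C = 539.1 − 6.3 = 532.8 Hz.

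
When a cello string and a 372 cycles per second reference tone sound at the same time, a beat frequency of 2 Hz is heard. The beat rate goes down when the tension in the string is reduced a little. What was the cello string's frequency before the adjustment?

374 Hz

|f − 372| = 2, so the cello string was at either 370 Hz or 374 Hz.
Lower tension means lower frequency; the adjustment lowers the cello string's frequency.
The beat rate fell, so the adjustment moved the cello string toward 372 Hz — it must have started above the reference.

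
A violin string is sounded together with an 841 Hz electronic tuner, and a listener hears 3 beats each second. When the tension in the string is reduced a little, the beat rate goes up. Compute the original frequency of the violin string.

|f − 841| = 3, so the violin string was at either 838 Hz or 844 Hz.
Lower tension means lower frequency; the adjustment lowers the violin string's frequency.
The beat rate rose, so the adjustment moved the violin string further from 841 Hz — it was already below the reference.

838 Hz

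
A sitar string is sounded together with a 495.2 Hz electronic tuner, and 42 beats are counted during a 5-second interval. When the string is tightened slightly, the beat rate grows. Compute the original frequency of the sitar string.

Beat frequency = 42/5 = 8.4 Hz.
|f − 495.2| = 8.4, so the sitar string was at either 486.8 Hz or 503.6 Hz.
Increasing tension raises a string's frequency; the adjustment raises the sitar string's frequency.
The beat rate rose, so the adjustment moved the sitar string further from 495.2 Hz — it was already above the reference.

503.6 Hz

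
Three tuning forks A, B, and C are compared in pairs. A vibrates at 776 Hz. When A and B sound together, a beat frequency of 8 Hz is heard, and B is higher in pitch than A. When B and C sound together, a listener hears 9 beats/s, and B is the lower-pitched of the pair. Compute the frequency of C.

793 Hz

B is above A, so f_B = 776 + 8 = 784 Hz.
C is above B, so f_C = 784 + 9 = 793 Hz.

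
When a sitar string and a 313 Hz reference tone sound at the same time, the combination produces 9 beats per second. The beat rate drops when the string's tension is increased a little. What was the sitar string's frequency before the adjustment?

|f − 313| = 9, so the sitar string was at either 304 Hz or 322 Hz.
Higher tension means higher frequency; the adjustment raises the sitar string's frequency.
The beat rate fell, so the adjustment moved the sitar string toward 313 Hz — it must have started below the reference.

304 Hz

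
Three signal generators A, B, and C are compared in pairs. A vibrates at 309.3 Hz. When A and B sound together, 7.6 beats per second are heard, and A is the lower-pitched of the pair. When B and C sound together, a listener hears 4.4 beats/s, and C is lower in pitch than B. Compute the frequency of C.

B is above A, so f_B = 309.3 + 7.6 = 316.9 Hz.
C is below B, so f_C = 316.9 − 4.4 = 312.5 Hz.

312.5 Hz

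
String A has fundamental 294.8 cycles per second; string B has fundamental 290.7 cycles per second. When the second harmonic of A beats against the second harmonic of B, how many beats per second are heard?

8.2 Hz

Second harmonic of the first: 2·294.8 = 589.6 Hz.
Second harmonic of the second: 2·290.7 = 581.4 Hz.
f_beat = |589.6 − 581.4| = 8.2 Hz.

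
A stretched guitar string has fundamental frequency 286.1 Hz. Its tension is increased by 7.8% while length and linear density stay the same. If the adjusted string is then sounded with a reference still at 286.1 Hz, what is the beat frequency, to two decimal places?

For a string, f ∝ √T, so the new frequency is 286.1·√1.078 = 297.0484 Hz.
f_beat = |297.0484 − 286.1| = 10.95 Hz.

10.95 Hz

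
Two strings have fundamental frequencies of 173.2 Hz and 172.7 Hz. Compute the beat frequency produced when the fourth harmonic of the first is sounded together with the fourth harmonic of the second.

2.0 Hz

Fourth harmonic of the first: 4·173.2 = 692.8 Hz.
Fourth harmonic of the second: 4·172.7 = 690.8 Hz.
f_beat = |692.8 − 690.8| = 2.0 Hz.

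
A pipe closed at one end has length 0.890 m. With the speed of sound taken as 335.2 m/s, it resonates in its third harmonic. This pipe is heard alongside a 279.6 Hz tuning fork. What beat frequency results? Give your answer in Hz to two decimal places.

Closed pipe (odd harmonics): f_n = n·v/(4L) = 3·335.2/(4·0.890) = 282.4719 Hz.
f_beat = |282.4719 − 279.6| = 2.87 Hz.

2.87 Hz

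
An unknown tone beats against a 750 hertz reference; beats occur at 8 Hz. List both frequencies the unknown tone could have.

742 Hz or 758 Hz

|f − 750| = 8, so f = 750 ± 8.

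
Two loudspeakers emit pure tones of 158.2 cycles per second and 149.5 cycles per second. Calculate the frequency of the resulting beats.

8.7 Hz

Beats arise from superposition of two nearby frequencies; the beat rate is |f₁ − f₂|.
|158.2 − 149.5| = 8.7 Hz.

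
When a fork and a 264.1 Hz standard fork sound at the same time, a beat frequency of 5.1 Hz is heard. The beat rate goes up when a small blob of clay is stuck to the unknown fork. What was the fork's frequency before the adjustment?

|f − 264.1| = 5.1, so the fork was at either 259 Hz or 269.2 Hz.
Adding mass to a fork lowers its frequency; the adjustment lowers the fork's frequency.
The beat rate rose, so the adjustment moved the fork further from 264.1 Hz — it was already below the reference.

259 Hz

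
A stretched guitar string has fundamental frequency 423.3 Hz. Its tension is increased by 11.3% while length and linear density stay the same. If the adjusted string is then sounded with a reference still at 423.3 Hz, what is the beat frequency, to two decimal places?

23.28 Hz

For a string, f ∝ √T, so the new frequency is 423.3·√1.113 = 446.5765 Hz.
f_beat = |446.5765 − 423.3| = 23.28 Hz.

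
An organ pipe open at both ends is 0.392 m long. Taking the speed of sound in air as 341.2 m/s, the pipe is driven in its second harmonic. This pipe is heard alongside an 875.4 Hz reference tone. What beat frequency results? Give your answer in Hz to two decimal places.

4.99 Hz

Open pipe: f_n = n·v/(2L) = 2·341.2/(2·0.392) = 870.4082 Hz.
f_beat = |870.4082 − 875.4| = 4.99 Hz.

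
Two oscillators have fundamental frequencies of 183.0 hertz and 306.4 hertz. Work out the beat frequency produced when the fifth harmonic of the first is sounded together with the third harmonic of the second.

Fifth harmonic of the first: 5·183.0 = 915.0 Hz.
Third harmonic of the second: 3·306.4 = 919.2 Hz.
f_beat = |915.0 − 919.2| = 4.2 Hz.

4.2 Hz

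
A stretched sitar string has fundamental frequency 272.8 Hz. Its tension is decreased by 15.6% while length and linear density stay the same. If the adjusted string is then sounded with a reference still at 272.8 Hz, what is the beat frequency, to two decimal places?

For a string, f ∝ √T, so the new frequency is 272.8·√0.844 = 250.6199 Hz.
f_beat = |250.6199 − 272.8| = 22.18 Hz.

22.18 Hz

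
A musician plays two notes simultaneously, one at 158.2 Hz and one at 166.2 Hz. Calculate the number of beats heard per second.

8 Hz

The beat frequency equals the magnitude of the frequency difference.
|158.2 − 166.2| = 8 Hz.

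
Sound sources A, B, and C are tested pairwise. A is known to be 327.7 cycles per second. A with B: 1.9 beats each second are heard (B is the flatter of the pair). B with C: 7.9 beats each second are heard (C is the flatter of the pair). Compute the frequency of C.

317.9 Hz

B is below A, so f_B = 327.7 − 1.9 = 325.8 Hz.
C is below B, so f_C = 325.8 − 7.9 = 317.9 Hz.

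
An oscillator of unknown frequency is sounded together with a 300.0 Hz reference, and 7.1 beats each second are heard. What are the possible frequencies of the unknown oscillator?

|f − 300.0| = 7.1, so f = 300.0 ± 7.1.

292.9 Hz or 307.1 Hz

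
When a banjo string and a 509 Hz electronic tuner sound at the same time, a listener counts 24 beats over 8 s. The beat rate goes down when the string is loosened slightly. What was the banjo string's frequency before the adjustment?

Beat frequency = 24/8 = 3 Hz.
|f − 509| = 3, so the banjo string was at either 506 Hz or 512 Hz.
Reducing tension lowers a string's frequency; the adjustment lowers the banjo string's frequency.
The beat rate fell, so the adjustment moved the banjo string toward 509 Hz — it must have started above the reference.

512 Hz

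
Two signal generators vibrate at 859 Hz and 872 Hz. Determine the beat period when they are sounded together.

f_beat = |859 − 872| = 13 Hz.
Beat period T = 1 / f_beat = 1 / 13 s.

0.077 s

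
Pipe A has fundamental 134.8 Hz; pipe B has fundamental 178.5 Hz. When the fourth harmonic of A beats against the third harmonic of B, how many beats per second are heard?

Fourth harmonic of the first: 4·134.8 = 539.2 Hz.
Third harmonic of the second: 3·178.5 = 535.5 Hz.
f_beat = |539.2 − 535.5| = 3.7 Hz.

3.7 Hz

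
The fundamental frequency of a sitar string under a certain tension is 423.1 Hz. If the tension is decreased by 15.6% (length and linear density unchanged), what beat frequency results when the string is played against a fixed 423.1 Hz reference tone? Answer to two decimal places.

For a string, f ∝ √T, so the new frequency is 423.1·√0.844 = 388.6997 Hz.
f_beat = |388.6997 − 423.1| = 34.40 Hz.

34.40 Hz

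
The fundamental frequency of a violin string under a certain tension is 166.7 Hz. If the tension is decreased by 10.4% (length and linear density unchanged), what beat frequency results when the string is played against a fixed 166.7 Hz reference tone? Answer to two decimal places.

8.91 Hz

For a string, f ∝ √T, so the new frequency is 166.7·√0.896 = 157.7937 Hz.
f_beat = |157.7937 − 166.7| = 8.91 Hz.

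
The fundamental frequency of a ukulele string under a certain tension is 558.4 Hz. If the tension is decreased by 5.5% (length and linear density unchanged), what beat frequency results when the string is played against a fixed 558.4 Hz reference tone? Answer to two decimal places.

For a string, f ∝ √T, so the new frequency is 558.4·√0.945 = 542.8268 Hz.
f_beat = |542.8268 − 558.4| = 15.57 Hz.

15.57 Hz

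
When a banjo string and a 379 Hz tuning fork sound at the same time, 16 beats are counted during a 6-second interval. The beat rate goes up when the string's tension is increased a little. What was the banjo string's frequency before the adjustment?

381.6667 Hz

Beat frequency = 16/6 = 2.6667 Hz.
|f − 379| = 2.6667, so the banjo string was at either 376.3333 Hz or 381.6667 Hz.
Higher tension means higher frequency; the adjustment raises the banjo string's frequency.
The beat rate rose, so the adjustment moved the banjo string further from 379 Hz — it was already above the reference.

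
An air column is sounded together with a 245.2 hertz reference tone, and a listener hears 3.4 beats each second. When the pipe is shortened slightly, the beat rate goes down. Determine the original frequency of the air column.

|f − 245.2| = 3.4, so the air column was at either 241.8 Hz or 248.6 Hz.
A shorter pipe has a higher fundamental; the adjustment raises the air column's frequency.
The beat rate fell, so the adjustment moved the air column toward 245.2 Hz — it must have started below the reference.

241.8 Hz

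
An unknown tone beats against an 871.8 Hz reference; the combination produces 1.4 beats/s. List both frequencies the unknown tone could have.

870.4 Hz or 873.2 Hz

|f − 871.8| = 1.4, so f = 871.8 ± 1.4.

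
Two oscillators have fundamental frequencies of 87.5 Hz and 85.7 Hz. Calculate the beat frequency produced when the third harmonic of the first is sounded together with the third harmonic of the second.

5.4 Hz

Third harmonic of the first: 3·87.5 = 262.5 Hz.
Third harmonic of the second: 3·85.7 = 257.1 Hz.
f_beat = |262.5 − 257.1| = 5.4 Hz.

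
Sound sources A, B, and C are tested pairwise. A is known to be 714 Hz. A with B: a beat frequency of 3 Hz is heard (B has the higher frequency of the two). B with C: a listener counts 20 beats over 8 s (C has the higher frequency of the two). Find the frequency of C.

B is above A, so f_B = 714 + 3 = 717 Hz.
B–C: Beat frequency = 20/8 = 2.5 Hz.
C is above B, so f_C = 717 + 2.5 = 719.5 Hz.

719.5 Hz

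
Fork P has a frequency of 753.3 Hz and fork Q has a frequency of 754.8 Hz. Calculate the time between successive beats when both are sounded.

f_beat = |753.3 − 754.8| = 1.5 Hz.
Beat period T = 1 / f_beat = 1 / 1.5 s.

0.667 s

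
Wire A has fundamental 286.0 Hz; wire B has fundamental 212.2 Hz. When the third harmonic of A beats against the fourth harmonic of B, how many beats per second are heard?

Third harmonic of the first: 3·286.0 = 858.0 Hz.
Fourth harmonic of the second: 4·212.2 = 848.8 Hz.
f_beat = |858.0 − 848.8| = 9.2 Hz.

9.2 Hz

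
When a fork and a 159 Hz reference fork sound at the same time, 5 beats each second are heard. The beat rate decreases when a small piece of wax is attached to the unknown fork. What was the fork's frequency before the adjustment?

|f − 159| = 5, so the fork was at either 154 Hz or 164 Hz.
Loading a fork with wax lowers its frequency; the adjustment lowers the fork's frequency.
The beat rate fell, so the adjustment moved the fork toward 159 Hz — it must have started above the reference.

164 Hz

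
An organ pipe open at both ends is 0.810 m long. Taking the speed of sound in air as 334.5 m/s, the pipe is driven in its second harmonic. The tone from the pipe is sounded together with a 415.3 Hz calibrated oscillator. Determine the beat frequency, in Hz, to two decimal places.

Open pipe: f_n = n·v/(2L) = 2·334.5/(2·0.810) = 412.9630 Hz.
f_beat = |412.9630 − 415.3| = 2.34 Hz.

2.34 Hz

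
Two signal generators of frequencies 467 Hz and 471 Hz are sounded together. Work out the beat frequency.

Beats arise from superposition of two nearby frequencies; the beat rate is |f₁ − f₂|.
|467 − 471| = 4 Hz.

4 Hz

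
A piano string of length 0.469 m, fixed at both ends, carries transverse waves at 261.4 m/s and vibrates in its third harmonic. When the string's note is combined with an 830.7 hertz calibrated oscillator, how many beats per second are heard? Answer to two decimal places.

5.33 Hz

For a string fixed at both ends, f_n = n·v/(2L) = 3·261.4/(2·0.469) = 836.0341 Hz.
f_beat = |836.0341 − 830.7| = 5.33 Hz.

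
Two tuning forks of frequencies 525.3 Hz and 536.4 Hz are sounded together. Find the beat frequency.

The beat frequency equals the magnitude of the frequency difference.
|525.3 − 536.4| = 11.1 Hz.

11.1 Hz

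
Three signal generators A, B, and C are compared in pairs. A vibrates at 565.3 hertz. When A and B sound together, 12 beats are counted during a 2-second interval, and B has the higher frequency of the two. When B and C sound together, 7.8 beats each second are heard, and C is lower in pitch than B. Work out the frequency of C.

563.5 Hz

A–B: Beat frequency = 12/2 = 6 Hz.
B is above A, so f_B = 565.3 + 6 = 571.3 Hz.
C is below B, so f_C = 571.3 − 7.8 = 563.5 Hz.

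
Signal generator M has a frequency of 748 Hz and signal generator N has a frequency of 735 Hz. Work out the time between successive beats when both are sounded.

f_beat = |748 − 735| = 13 Hz.
Beat period T = 1 / f_beat = 1 / 13 s.

0.077 s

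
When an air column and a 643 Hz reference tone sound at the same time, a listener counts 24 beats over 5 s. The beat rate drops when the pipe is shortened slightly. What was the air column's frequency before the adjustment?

Beat frequency = 24/5 = 4.8 Hz.
|f − 643| = 4.8, so the air column was at either 638.2 Hz or 647.8 Hz.
A shorter pipe has a higher fundamental; the adjustment raises the air column's frequency.
The beat rate fell, so the adjustment moved the air column toward 643 Hz — it must have started below the reference.

638.2 Hz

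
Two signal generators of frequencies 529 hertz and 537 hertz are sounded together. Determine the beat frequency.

f_beat = |f₁ − f₂|.
|529 − 537| = 8 Hz.

8 Hz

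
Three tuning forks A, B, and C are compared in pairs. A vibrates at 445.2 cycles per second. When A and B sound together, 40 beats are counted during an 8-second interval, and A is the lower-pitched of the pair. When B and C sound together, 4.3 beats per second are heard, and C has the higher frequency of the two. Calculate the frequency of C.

A–B: Beat frequency = 40/8 = 5 Hz.
B is above A, so f_B = 445.2 + 5 = 450.2 Hz.
C is above B, so f_C = 450.2 + 4.3 = 454.5 Hz.

454.5 Hz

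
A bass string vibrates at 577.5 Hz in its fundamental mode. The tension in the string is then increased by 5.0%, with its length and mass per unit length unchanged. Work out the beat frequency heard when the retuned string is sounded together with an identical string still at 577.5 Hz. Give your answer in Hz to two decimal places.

14.26 Hz

For a string, f ∝ √T, so the new frequency is 577.5·√1.050 = 591.7614 Hz.
f_beat = |591.7614 − 577.5| = 14.26 Hz.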